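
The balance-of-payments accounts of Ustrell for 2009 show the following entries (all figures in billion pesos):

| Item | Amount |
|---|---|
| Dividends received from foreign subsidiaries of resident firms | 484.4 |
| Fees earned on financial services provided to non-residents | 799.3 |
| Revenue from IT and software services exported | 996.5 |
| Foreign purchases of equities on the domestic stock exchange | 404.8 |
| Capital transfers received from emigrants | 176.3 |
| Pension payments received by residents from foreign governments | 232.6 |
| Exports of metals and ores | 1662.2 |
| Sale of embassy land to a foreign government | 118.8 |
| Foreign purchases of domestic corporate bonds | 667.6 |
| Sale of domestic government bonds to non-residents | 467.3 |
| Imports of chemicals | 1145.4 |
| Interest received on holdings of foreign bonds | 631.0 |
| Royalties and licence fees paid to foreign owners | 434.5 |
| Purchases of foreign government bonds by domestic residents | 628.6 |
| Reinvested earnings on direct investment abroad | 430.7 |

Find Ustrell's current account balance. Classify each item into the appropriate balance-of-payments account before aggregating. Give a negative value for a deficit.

3656.8

Goods: -1145.4 + 1662.2 = 516.8
Services: -434.5 + 996.5 + 799.3 = 1361.3
Primary income: 484.4 + 631.0 + 430.7 = 1546.1
Secondary income: 232.6
Current account = 516.8 + 1361.3 + 1546.1 + 232.6 = 3656.8
(Excluded from the current account — financial account: foreign purchases of equities on the domestic stock exchange 404.8, foreign purchases of domestic corporate bonds 667.6, sale of domestic government bonds to non-residents 467.3, purchases of foreign government bonds by domestic residents 628.6; capital account: capital transfers received from emigrants 176.3, sale of embassy land to a foreign government 118.8.)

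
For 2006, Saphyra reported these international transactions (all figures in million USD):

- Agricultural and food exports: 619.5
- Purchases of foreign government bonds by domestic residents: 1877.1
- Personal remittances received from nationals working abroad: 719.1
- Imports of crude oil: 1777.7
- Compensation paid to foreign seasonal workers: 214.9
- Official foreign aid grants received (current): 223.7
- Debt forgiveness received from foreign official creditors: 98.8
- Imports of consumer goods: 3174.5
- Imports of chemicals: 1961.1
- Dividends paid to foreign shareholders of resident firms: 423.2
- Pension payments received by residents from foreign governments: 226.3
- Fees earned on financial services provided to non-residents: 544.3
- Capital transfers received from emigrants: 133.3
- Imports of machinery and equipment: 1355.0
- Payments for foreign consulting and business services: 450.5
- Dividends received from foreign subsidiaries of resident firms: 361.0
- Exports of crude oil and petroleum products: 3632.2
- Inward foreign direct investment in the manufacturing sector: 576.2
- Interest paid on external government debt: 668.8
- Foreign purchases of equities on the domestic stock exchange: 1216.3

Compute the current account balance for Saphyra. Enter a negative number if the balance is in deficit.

Goods: -1777.7 - 1355.0 - 1961.1 + 3632.2 + 619.5 - 3174.5 = -4016.6
Services: -450.5 + 544.3 = 93.8
Primary income: -214.9 - 668.8 - 423.2 + 361.0 = -945.9
Secondary income: 719.1 + 226.3 + 223.7 = 1169.1
Current account = (-4016.6) + 93.8 + (-945.9) + 1169.1 = -3699.6
(Excluded from the current account — financial account: purchases of foreign government bonds by domestic residents 1877.1, inward foreign direct investment in the manufacturing sector 576.2, foreign purchases of equities on the domestic stock exchange 1216.3; capital account: debt forgiveness received from foreign official creditors 98.8, capital transfers received from emigrants 133.3.)

-3699.6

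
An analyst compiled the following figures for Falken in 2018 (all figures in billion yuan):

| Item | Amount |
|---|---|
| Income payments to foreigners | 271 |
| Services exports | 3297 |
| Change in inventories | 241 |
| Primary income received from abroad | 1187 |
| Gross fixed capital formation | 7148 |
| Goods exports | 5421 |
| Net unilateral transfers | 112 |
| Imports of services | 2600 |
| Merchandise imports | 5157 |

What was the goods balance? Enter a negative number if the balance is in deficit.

Goods balance = 5421 - 5157 = 264

264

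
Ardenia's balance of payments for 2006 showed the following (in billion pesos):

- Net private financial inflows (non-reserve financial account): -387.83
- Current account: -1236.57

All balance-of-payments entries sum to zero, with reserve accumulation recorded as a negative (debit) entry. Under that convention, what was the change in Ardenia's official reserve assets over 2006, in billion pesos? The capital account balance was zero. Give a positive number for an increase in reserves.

-1624.40

Official reserve transactions balance = -((-1236.57) + (-387.83)) = 1624.40
An accumulation of reserves is recorded as a debit (negative entry), so the change in the stock of reserves is the negative of that balance.
Change in official reserves = -(1624.40) = -1624.40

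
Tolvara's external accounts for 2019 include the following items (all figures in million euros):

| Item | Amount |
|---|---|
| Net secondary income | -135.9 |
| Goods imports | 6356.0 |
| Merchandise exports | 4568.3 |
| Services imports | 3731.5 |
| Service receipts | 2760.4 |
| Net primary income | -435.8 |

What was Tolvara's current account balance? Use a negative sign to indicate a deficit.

-3330.5

Goods balance = 4568.3 - 6356.0 = -1787.7
Services balance = 2760.4 - 3731.5 = -971.1
Trade balance (goods + services) = -1787.7 + (-971.1) = -2758.8
Net primary income = -435.8
Net secondary income = -135.9
Current account = -2758.8 + (-435.8) + (-135.9) = -3330.5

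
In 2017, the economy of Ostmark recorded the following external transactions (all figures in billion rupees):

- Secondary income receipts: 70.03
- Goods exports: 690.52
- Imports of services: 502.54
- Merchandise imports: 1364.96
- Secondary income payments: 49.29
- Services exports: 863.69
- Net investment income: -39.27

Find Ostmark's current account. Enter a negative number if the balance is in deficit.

Goods balance = 690.52 - 1364.96 = -674.44
Services balance = 863.69 - 502.54 = 361.15
Trade balance (goods + services) = -674.44 + 361.15 = -313.29
Net primary income = -39.27
Net secondary income = 70.03 - 49.29 = 20.74
Current account = -313.29 + (-39.27) + 20.74 = -331.82

-331.82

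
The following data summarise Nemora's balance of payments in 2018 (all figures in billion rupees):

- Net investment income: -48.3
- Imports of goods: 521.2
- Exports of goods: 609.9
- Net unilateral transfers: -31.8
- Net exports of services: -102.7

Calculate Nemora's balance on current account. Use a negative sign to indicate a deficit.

Goods balance = 609.9 - 521.2 = 88.7
Services balance = -102.7
Trade balance (goods + services) = 88.7 + (-102.7) = -14.0
Net primary income = -48.3
Net secondary income = -31.8
Current account = -14.0 + (-48.3) + (-31.8) = -94.1

-94.1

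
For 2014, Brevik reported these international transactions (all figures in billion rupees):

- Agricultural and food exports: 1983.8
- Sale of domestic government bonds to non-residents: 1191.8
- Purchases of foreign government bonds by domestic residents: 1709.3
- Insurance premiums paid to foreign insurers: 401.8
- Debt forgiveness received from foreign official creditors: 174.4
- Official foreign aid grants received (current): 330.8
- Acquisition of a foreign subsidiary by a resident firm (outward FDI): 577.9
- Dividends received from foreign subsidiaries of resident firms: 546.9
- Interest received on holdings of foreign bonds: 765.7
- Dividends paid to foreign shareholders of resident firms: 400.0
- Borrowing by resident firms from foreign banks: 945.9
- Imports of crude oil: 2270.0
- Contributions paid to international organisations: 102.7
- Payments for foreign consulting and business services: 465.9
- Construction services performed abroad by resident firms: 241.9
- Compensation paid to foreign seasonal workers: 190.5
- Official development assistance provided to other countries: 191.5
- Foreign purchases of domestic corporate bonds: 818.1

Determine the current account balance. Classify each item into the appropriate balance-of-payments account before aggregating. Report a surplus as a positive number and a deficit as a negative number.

Goods: -2270.0 + 1983.8 = -286.2
Services: 241.9 - 401.8 - 465.9 = -625.8
Primary income: 546.9 - 190.5 - 400.0 + 765.7 = 722.1
Secondary income: 330.8 - 102.7 - 191.5 = 36.6
Current account = (-286.2) + (-625.8) + 722.1 + 36.6 = -153.3
(Excluded from the current account — financial account: sale of domestic government bonds to non-residents 1191.8, purchases of foreign government bonds by domestic residents 1709.3, acquisition of a foreign subsidiary by a resident firm (outward FDI) 577.9, borrowing by resident firms from foreign banks 945.9, foreign purchases of domestic corporate bonds 818.1; capital account: debt forgiveness received from foreign official creditors 174.4.)

-153.3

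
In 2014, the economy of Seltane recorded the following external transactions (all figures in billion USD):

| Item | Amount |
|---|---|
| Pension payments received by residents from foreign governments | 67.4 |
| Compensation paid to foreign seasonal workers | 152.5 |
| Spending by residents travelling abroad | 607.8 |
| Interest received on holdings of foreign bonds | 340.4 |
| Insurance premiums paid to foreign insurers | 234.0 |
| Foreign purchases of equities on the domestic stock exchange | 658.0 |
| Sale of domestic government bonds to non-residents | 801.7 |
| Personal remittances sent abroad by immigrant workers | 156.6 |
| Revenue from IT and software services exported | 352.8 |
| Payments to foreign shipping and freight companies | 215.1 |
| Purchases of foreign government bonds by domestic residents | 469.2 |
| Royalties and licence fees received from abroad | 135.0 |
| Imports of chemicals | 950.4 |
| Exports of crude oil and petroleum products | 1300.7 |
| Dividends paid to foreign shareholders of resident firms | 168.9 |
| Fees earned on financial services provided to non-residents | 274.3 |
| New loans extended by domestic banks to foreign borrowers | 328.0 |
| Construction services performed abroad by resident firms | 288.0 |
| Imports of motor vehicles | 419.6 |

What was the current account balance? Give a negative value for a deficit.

-146.3

Goods: -950.4 - 419.6 + 1300.7 = -69.3
Services: 135.0 + 274.3 - 607.8 - 234.0 + 352.8 - 215.1 + 288.0 = -6.8
Primary income: 340.4 - 152.5 - 168.9 = 19.0
Secondary income: -156.6 + 67.4 = -89.2
Current account = (-69.3) + (-6.8) + 19.0 + (-89.2) = -146.3
(Excluded from the current account — financial account: foreign purchases of equities on the domestic stock exchange 658.0, sale of domestic government bonds to non-residents 801.7, purchases of foreign government bonds by domestic residents 469.2, new loans extended by domestic banks to foreign borrowers 328.0.)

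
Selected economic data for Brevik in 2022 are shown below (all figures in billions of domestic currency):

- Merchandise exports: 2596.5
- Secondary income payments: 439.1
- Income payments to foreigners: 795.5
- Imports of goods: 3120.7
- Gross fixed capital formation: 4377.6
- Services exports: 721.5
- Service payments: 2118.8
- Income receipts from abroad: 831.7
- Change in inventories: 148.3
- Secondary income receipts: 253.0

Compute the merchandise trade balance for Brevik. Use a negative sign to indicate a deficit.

-524.2

Goods balance = 2596.5 - 3120.7 = -524.2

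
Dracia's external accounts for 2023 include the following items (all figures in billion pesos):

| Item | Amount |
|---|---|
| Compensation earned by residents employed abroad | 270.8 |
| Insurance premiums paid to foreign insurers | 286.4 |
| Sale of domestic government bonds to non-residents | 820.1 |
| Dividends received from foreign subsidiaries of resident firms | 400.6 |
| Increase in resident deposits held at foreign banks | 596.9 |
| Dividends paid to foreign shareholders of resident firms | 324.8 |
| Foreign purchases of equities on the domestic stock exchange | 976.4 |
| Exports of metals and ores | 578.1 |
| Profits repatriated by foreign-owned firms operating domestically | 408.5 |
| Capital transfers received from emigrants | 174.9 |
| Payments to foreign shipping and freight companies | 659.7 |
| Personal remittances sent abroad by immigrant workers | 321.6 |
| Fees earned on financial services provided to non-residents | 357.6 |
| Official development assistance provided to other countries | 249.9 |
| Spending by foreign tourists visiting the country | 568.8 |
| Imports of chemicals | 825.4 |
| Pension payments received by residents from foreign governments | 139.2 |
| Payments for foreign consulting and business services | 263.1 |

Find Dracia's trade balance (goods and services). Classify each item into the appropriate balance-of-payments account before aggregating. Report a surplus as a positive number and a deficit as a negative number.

-530.1

Goods: 578.1 - 825.4 = -247.3
Services: 357.6 - 263.1 - 286.4 + 568.8 - 659.7 = -282.8
Trade balance = -247.3 + (-282.8) = -530.1
(Excluded from the trade balance — primary income: compensation earned by residents employed abroad 270.8, dividends received from foreign subsidiaries of resident firms 400.6, dividends paid to foreign shareholders of resident firms 324.8, profits repatriated by foreign-owned firms operating domestically 408.5; financial account: sale of domestic government bonds to non-residents 820.1, increase in resident deposits held at foreign banks 596.9, foreign purchases of equities on the domestic stock exchange 976.4; capital account: capital transfers received from emigrants 174.9; secondary income: personal remittances sent abroad by immigrant workers 321.6, official development assistance provided to other countries 249.9, pension payments received by residents from foreign governments 139.2.)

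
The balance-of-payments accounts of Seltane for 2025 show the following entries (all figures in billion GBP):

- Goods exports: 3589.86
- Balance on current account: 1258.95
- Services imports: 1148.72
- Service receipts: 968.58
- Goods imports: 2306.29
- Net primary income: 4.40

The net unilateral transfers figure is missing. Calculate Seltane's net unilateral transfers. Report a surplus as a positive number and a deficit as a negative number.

Current account = goods balance + services balance + net primary income + net secondary income
Sum of the known components = 1107.83
Net unilateral transfers = CA - (known components) = 1258.95 - 1107.83 = 151.12

151.12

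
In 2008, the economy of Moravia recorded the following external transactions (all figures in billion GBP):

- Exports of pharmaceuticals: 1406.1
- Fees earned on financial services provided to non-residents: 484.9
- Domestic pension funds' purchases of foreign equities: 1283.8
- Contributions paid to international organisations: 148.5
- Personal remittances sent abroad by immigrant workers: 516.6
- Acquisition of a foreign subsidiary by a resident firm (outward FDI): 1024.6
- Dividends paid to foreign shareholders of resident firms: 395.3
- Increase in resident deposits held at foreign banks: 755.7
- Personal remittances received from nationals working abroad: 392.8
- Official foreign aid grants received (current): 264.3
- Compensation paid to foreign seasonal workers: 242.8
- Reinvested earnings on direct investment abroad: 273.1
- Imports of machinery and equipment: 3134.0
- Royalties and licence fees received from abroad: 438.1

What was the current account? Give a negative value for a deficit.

Goods: 1406.1 - 3134.0 = -1727.9
Services: 484.9 + 438.1 = 923.0
Primary income: 273.1 - 242.8 - 395.3 = -365.0
Secondary income: 264.3 - 148.5 - 516.6 + 392.8 = -8.0
Current account = (-1727.9) + 923.0 + (-365.0) + (-8.0) = -1177.9
(Excluded from the current account — financial account: domestic pension funds' purchases of foreign equities 1283.8, acquisition of a foreign subsidiary by a resident firm (outward FDI) 1024.6, increase in resident deposits held at foreign banks 755.7.)

-1177.9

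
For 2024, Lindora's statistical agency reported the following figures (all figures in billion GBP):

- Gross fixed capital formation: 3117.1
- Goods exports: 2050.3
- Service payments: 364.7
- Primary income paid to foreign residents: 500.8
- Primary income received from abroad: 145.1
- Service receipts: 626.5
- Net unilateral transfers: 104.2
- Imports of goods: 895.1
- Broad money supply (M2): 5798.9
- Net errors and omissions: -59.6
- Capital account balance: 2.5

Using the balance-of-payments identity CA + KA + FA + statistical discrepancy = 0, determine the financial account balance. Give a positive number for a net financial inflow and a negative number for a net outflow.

Goods balance = 2050.3 - 895.1 = 1155.2
Services balance = 626.5 - 364.7 = 261.8
Trade balance (goods + services) = 1155.2 + 261.8 = 1417.0
Net primary income = 145.1 - 500.8 = -355.7
Net secondary income = 104.2
Current account = 1417.0 + (-355.7) + 104.2 = 1165.5
Financial account = -(1165.5 + 2.5 + (-59.6)) = -1108.4

-1108.4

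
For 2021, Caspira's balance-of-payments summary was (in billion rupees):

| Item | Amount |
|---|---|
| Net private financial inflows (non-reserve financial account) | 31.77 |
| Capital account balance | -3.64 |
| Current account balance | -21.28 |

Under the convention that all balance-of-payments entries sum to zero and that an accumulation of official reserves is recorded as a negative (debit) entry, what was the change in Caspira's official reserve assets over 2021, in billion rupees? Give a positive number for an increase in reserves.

6.85

Official reserve transactions balance = -((-21.28) + (-3.64) + 31.77) = -6.85
An accumulation of reserves is recorded as a debit (negative entry), so the change in the stock of reserves is the negative of that balance.
Change in official reserves = -(-6.85) = 6.85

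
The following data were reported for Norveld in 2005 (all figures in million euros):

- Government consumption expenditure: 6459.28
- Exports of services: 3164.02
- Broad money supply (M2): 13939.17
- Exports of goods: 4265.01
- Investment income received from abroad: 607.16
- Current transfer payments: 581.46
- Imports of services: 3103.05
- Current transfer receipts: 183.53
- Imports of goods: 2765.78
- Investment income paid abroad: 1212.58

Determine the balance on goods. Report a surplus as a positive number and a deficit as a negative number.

1499.23

Goods balance = 4265.01 - 2765.78 = 1499.23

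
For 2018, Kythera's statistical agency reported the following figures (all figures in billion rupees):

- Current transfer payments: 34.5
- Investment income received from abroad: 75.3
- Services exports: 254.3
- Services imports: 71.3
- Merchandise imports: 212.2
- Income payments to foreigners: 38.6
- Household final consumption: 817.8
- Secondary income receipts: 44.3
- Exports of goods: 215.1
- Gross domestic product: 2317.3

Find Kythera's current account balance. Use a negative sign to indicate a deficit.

Goods balance = 215.1 - 212.2 = 2.9
Services balance = 254.3 - 71.3 = 183.0
Trade balance (goods + services) = 2.9 + 183.0 = 185.9
Net primary income = 75.3 - 38.6 = 36.7
Net secondary income = 44.3 - 34.5 = 9.8
Current account = 185.9 + 36.7 + 9.8 = 232.4

232.4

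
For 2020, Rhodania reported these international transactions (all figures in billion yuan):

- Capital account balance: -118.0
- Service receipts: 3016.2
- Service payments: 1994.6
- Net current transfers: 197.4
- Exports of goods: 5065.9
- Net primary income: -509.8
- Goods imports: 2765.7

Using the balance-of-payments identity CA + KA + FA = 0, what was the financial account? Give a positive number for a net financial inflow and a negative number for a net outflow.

Goods balance = 5065.9 - 2765.7 = 2300.2
Services balance = 3016.2 - 1994.6 = 1021.6
Trade balance (goods + services) = 2300.2 + 1021.6 = 3321.8
Net primary income = -509.8
Net secondary income = 197.4
Current account = 3321.8 + (-509.8) + 197.4 = 3009.4
Financial account = -(3009.4 + (-118.0)) = -2891.4

-2891.4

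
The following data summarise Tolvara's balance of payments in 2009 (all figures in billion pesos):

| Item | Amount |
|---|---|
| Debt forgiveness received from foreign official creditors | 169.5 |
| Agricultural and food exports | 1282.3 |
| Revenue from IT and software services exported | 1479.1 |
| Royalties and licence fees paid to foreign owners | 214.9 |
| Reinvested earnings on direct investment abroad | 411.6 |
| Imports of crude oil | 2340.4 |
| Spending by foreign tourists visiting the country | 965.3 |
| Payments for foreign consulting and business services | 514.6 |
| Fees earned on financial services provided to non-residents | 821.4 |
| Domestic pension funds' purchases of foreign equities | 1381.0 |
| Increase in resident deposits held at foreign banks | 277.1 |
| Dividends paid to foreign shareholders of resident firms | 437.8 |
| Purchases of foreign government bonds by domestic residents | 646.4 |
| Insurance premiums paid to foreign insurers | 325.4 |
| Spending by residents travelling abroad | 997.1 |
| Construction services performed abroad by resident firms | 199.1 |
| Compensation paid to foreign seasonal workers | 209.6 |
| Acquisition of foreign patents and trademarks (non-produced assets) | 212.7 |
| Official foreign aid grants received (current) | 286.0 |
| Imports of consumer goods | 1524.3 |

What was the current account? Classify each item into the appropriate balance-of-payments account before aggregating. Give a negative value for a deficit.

Goods: 1282.3 - 2340.4 - 1524.3 = -2582.4
Services: -997.1 + 965.3 - 325.4 + 821.4 + 1479.1 - 514.6 - 214.9 + 199.1 = 1412.9
Primary income: 411.6 - 209.6 - 437.8 = -235.8
Secondary income: 286.0
Current account = (-2582.4) + 1412.9 + (-235.8) + 286.0 = -1119.3
(Excluded from the current account — capital account: debt forgiveness received from foreign official creditors 169.5, acquisition of foreign patents and trademarks (non-produced assets) 212.7; financial account: domestic pension funds' purchases of foreign equities 1381.0, increase in resident deposits held at foreign banks 277.1, purchases of foreign government bonds by domestic residents 646.4.)

-1119.3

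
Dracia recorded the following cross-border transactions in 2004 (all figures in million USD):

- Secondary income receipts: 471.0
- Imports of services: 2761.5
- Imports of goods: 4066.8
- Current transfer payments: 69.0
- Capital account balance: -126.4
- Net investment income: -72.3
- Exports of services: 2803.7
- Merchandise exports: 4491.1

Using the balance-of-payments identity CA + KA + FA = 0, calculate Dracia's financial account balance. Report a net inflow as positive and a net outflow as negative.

Goods balance = 4491.1 - 4066.8 = 424.3
Services balance = 2803.7 - 2761.5 = 42.2
Trade balance (goods + services) = 424.3 + 42.2 = 466.5
Net primary income = -72.3
Net secondary income = 471.0 - 69.0 = 402.0
Current account = 466.5 + (-72.3) + 402.0 = 796.2
Financial account = -(796.2 + (-126.4)) = -669.8

-669.8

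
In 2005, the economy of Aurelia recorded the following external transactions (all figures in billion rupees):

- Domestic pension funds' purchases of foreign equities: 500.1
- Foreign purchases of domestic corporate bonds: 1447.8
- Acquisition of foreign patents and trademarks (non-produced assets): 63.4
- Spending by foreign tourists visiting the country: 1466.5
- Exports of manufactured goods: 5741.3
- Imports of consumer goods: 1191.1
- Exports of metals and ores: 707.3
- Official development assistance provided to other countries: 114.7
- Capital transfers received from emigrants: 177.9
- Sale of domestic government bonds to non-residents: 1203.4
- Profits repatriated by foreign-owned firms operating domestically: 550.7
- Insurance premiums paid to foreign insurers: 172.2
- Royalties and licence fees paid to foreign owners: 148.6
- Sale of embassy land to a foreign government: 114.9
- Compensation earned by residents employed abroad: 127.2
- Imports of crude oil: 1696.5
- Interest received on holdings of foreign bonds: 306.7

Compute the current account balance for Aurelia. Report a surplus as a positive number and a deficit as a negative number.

4475.2

Goods: -1191.1 + 5741.3 + 707.3 - 1696.5 = 3561.0
Services: -172.2 - 148.6 + 1466.5 = 1145.7
Primary income: 306.7 + 127.2 - 550.7 = -116.8
Secondary income: -114.7
Current account = 3561.0 + 1145.7 + (-116.8) + (-114.7) = 4475.2
(Excluded from the current account — financial account: domestic pension funds' purchases of foreign equities 500.1, foreign purchases of domestic corporate bonds 1447.8, sale of domestic government bonds to non-residents 1203.4; capital account: acquisition of foreign patents and trademarks (non-produced assets) 63.4, capital transfers received from emigrants 177.9, sale of embassy land to a foreign government 114.9.)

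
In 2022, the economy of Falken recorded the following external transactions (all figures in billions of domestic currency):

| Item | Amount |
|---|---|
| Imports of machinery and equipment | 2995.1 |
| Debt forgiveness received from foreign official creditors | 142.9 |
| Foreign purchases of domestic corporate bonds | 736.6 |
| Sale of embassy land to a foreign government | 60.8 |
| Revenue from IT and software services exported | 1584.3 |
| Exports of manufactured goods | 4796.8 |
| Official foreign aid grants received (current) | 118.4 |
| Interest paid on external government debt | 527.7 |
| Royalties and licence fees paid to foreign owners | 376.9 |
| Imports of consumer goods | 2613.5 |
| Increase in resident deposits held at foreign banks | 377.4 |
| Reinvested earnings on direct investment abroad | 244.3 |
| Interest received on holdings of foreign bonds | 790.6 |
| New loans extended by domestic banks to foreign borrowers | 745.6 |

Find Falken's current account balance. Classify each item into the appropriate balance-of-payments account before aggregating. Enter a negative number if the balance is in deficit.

Goods: -2995.1 - 2613.5 + 4796.8 = -811.8
Services: -376.9 + 1584.3 = 1207.4
Primary income: -527.7 + 244.3 + 790.6 = 507.2
Secondary income: 118.4
Current account = (-811.8) + 1207.4 + 507.2 + 118.4 = 1021.2
(Excluded from the current account — capital account: debt forgiveness received from foreign official creditors 142.9, sale of embassy land to a foreign government 60.8; financial account: foreign purchases of domestic corporate bonds 736.6, increase in resident deposits held at foreign banks 377.4, new loans extended by domestic banks to foreign borrowers 745.6.)

1021.2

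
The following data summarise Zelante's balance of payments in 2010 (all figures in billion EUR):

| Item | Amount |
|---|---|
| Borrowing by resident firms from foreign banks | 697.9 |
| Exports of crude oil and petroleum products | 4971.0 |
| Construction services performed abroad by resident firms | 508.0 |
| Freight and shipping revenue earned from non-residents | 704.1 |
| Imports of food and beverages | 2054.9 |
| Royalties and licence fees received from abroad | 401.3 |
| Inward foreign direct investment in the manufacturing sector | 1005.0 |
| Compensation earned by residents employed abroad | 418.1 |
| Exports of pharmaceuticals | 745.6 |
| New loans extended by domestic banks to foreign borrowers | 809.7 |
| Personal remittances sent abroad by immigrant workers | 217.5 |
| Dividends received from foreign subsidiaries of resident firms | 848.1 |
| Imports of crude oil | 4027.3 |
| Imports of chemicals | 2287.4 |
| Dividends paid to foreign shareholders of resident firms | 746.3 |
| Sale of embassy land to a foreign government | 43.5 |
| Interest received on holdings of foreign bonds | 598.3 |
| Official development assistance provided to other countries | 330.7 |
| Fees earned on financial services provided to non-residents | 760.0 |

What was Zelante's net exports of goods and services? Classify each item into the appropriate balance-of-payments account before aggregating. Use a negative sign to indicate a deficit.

-279.6

Goods: 4971.0 + 745.6 - 4027.3 - 2054.9 - 2287.4 = -2653.0
Services: 760.0 + 704.1 + 508.0 + 401.3 = 2373.4
Trade balance = -2653.0 + 2373.4 = -279.6
(Excluded from the trade balance — financial account: borrowing by resident firms from foreign banks 697.9, inward foreign direct investment in the manufacturing sector 1005.0, new loans extended by domestic banks to foreign borrowers 809.7; primary income: compensation earned by residents employed abroad 418.1, dividends received from foreign subsidiaries of resident firms 848.1, dividends paid to foreign shareholders of resident firms 746.3, interest received on holdings of foreign bonds 598.3; secondary income: personal remittances sent abroad by immigrant workers 217.5, official development assistance provided to other countries 330.7; capital account: sale of embassy land to a foreign government 43.5.)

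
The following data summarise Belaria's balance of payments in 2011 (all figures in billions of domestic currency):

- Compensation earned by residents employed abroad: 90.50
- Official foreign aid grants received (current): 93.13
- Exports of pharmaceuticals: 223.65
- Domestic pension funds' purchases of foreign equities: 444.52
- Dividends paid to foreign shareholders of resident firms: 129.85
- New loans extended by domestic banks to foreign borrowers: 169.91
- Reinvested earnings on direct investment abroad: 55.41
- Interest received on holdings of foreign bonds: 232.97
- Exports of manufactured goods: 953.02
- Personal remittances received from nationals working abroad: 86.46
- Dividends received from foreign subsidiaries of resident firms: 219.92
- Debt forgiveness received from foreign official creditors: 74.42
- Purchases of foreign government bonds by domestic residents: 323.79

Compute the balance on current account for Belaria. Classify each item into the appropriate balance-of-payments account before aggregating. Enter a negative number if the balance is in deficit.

Goods: 223.65 + 953.02 = 1176.67
Primary income: 232.97 + 55.41 + 90.50 - 129.85 + 219.92 = 468.95
Secondary income: 86.46 + 93.13 = 179.59
Current account = 1176.67 + 468.95 + 179.59 = 1825.21
(Excluded from the current account — financial account: domestic pension funds' purchases of foreign equities 444.52, new loans extended by domestic banks to foreign borrowers 169.91, purchases of foreign government bonds by domestic residents 323.79; capital account: debt forgiveness received from foreign official creditors 74.42.)

1825.21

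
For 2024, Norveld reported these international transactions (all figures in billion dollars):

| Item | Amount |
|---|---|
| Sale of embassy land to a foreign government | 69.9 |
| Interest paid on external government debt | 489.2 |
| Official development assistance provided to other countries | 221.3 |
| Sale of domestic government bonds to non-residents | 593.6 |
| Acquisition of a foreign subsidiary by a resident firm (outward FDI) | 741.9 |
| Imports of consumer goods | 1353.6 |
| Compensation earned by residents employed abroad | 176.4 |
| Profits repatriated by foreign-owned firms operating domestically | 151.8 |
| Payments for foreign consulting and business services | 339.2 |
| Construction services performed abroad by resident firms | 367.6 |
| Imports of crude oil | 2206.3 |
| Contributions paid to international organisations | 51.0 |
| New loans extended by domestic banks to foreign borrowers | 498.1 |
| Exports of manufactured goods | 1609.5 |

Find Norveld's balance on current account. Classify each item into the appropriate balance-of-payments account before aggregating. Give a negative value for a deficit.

Goods: 1609.5 - 2206.3 - 1353.6 = -1950.4
Services: -339.2 + 367.6 = 28.4
Primary income: -489.2 + 176.4 - 151.8 = -464.6
Secondary income: -51.0 - 221.3 = -272.3
Current account = (-1950.4) + 28.4 + (-464.6) + (-272.3) = -2658.9
(Excluded from the current account — capital account: sale of embassy land to a foreign government 69.9; financial account: sale of domestic government bonds to non-residents 593.6, acquisition of a foreign subsidiary by a resident firm (outward FDI) 741.9, new loans extended by domestic banks to foreign borrowers 498.1.)

-2658.9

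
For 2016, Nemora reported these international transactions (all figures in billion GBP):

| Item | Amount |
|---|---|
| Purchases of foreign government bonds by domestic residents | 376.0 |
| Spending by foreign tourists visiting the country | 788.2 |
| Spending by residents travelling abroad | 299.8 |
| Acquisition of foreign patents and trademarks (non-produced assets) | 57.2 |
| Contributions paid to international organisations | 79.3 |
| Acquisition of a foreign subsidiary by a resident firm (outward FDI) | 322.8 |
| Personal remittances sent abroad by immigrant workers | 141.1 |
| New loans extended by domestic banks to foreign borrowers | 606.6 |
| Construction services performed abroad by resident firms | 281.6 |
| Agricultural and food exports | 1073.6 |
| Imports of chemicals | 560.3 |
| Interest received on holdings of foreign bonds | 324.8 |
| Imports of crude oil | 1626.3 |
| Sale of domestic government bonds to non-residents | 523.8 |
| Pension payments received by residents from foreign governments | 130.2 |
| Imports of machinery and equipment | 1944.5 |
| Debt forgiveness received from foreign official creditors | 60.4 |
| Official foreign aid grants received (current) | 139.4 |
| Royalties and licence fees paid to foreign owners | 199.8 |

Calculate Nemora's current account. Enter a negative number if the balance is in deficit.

Goods: -560.3 - 1944.5 + 1073.6 - 1626.3 = -3057.5
Services: 788.2 - 299.8 + 281.6 - 199.8 = 570.2
Primary income: 324.8
Secondary income: -141.1 - 79.3 + 130.2 + 139.4 = 49.2
Current account = (-3057.5) + 570.2 + 324.8 + 49.2 = -2113.3
(Excluded from the current account — financial account: purchases of foreign government bonds by domestic residents 376.0, acquisition of a foreign subsidiary by a resident firm (outward FDI) 322.8, new loans extended by domestic banks to foreign borrowers 606.6, sale of domestic government bonds to non-residents 523.8; capital account: acquisition of foreign patents and trademarks (non-produced assets) 57.2, debt forgiveness received from foreign official creditors 60.4.)

-2113.3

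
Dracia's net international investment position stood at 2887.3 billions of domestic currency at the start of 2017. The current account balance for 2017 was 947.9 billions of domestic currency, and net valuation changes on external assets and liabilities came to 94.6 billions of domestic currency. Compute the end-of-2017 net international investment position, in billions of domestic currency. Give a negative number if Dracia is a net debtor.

3929.8

Change in NIIP = current account + net valuation change = 947.9 + 94.6 = 1042.5
End-of-year NIIP = 2887.3 + 1042.5 = 3929.8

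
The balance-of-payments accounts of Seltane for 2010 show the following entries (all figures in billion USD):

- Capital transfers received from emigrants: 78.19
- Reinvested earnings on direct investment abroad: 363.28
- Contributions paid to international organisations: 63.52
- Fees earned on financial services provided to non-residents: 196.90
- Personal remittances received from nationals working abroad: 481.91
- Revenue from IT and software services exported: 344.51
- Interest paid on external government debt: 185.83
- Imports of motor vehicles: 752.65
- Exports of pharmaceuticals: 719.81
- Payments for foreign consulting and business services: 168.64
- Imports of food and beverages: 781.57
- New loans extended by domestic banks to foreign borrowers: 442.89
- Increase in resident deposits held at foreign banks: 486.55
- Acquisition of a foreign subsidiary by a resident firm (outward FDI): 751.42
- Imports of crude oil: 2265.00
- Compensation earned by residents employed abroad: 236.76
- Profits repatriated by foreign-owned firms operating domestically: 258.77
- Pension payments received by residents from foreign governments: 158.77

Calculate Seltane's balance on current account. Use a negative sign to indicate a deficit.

-1974.04

Goods: -781.57 + 719.81 - 752.65 - 2265.00 = -3079.41
Services: -168.64 + 196.90 + 344.51 = 372.77
Primary income: -258.77 + 236.76 - 185.83 + 363.28 = 155.44
Secondary income: 158.77 + 481.91 - 63.52 = 577.16
Current account = (-3079.41) + 372.77 + 155.44 + 577.16 = -1974.04
(Excluded from the current account — capital account: capital transfers received from emigrants 78.19; financial account: new loans extended by domestic banks to foreign borrowers 442.89, increase in resident deposits held at foreign banks 486.55, acquisition of a foreign subsidiary by a resident firm (outward FDI) 751.42.)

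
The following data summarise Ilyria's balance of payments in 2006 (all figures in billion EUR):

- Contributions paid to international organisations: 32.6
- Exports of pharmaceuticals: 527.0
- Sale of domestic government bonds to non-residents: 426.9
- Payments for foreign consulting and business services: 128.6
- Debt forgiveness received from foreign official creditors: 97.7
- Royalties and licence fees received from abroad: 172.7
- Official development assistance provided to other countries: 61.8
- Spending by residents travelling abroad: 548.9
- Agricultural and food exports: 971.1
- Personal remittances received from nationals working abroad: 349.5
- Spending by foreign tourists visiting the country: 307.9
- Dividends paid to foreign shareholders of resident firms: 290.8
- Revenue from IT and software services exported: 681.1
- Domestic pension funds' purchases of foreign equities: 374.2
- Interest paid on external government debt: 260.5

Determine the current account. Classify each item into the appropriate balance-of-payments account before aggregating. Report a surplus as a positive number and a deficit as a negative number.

Goods: 527.0 + 971.1 = 1498.1
Services: 307.9 + 172.7 - 128.6 - 548.9 + 681.1 = 484.2
Primary income: -260.5 - 290.8 = -551.3
Secondary income: 349.5 - 61.8 - 32.6 = 255.1
Current account = 1498.1 + 484.2 + (-551.3) + 255.1 = 1686.1
(Excluded from the current account — financial account: sale of domestic government bonds to non-residents 426.9, domestic pension funds' purchases of foreign equities 374.2; capital account: debt forgiveness received from foreign official creditors 97.7.)

1686.1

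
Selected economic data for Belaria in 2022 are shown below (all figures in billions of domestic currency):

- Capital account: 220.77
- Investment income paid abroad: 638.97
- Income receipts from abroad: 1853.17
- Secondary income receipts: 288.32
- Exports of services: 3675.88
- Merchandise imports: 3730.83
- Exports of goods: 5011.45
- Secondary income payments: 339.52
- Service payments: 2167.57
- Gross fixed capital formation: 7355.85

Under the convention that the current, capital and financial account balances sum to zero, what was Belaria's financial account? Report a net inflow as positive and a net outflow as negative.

Goods balance = 5011.45 - 3730.83 = 1280.62
Services balance = 3675.88 - 2167.57 = 1508.31
Trade balance (goods + services) = 1280.62 + 1508.31 = 2788.93
Net primary income = 1853.17 - 638.97 = 1214.20
Net secondary income = 288.32 - 339.52 = -51.20
Current account = 2788.93 + 1214.20 + (-51.20) = 3951.93
Financial account = -(3951.93 + 220.77) = -4172.70

-4172.70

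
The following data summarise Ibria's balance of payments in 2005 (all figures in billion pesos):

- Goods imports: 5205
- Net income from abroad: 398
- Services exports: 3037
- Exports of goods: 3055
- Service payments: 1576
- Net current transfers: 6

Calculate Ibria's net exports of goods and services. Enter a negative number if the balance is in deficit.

Goods balance = 3055 - 5205 = -2150
Services balance = 3037 - 1576 = 1461
Trade balance (goods + services) = -2150 + 1461 = -689

-689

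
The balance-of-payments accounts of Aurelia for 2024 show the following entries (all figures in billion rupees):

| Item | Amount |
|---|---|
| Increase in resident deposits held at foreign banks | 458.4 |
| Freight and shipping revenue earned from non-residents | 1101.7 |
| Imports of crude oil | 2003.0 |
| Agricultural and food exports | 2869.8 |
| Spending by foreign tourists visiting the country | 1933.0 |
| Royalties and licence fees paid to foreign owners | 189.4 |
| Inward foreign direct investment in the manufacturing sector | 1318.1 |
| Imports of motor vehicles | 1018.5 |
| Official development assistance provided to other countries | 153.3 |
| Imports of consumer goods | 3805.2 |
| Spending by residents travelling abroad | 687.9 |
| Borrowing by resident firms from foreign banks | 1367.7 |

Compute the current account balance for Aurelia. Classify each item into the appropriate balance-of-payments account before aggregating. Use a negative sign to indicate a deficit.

Goods: -2003.0 - 1018.5 - 3805.2 + 2869.8 = -3956.9
Services: -687.9 + 1933.0 - 189.4 + 1101.7 = 2157.4
Secondary income: -153.3
Current account = (-3956.9) + 2157.4 + (-153.3) = -1952.8
(Excluded from the current account — financial account: increase in resident deposits held at foreign banks 458.4, inward foreign direct investment in the manufacturing sector 1318.1, borrowing by resident firms from foreign banks 1367.7.)

-1952.8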